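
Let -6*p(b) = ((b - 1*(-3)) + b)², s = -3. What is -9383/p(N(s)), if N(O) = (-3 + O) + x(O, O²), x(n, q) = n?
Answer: 18766/75 ≈ 250.21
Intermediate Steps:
N(O) = -3 + 2*O (N(O) = (-3 + O) + O = -3 + 2*O)
p(b) = -(3 + 2*b)²/6 (p(b) = -((b - 1*(-3)) + b)²/6 = -((b + 3) + b)²/6 = -((3 + b) + b)²/6 = -(3 + 2*b)²/6)
-9383/p(N(s)) = -9383*(-6/(3 + 2*(-3 + 2*(-3)))²) = -9383*(-6/(3 + 2*(-3 - 6))²) = -9383*(-6/(3 + 2*(-9))²) = -9383*(-6/(3 - 18)²) = -9383/((-⅙*(-15)²)) = -9383/((-⅙*225)) = -9383/(-75/2) = -9383*(-2/75) = 18766/75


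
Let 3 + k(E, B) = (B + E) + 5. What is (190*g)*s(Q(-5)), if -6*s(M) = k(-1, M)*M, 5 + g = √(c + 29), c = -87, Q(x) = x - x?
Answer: 0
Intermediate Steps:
Q(x) = 0
g = -5 + I*√58 (g = -5 + √(-87 + 29) = -5 + √(-58) = -5 + I*√58 ≈ -5.0 + 7.6158*I)
k(E, B) = 2 + B + E (k(E, B) = -3 + ((B + E) + 5) = -3 + (5 + B + E) = 2 + B + E)
s(M) = -M*(1 + M)/6 (s(M) = -(2 + M - 1)*M/6 = -(1 + M)*M/6 = -M*(1 + M)/6)
(190*g)*s(Q(-5)) = (190*(-5 + I*√58))*(-⅙*0*(1 + 0)) = (-950 + 190*I*√58)*(-⅙*0*1) = (-950 + 190*I*√58)*0 = 0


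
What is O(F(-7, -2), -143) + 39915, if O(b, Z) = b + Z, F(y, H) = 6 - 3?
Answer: 39775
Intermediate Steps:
F(y, H) = 3
O(b, Z) = Z + b
O(F(-7, -2), -143) + 39915 = (-143 + 3) + 39915 = -140 + 39915 = 39775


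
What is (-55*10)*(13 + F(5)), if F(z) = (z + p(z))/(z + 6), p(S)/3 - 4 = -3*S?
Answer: -5750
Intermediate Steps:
p(S) = 12 - 9*S (p(S) = 12 + 3*(-3*S) = 12 - 9*S)
F(z) = (12 - 8*z)/(6 + z) (F(z) = (z + (12 - 9*z))/(z + 6) = (12 - 8*z)/(6 + z))
(-55*10)*(13 + F(5)) = (-55*10)*(13 + 4*(3 - 2*5)/(6 + 5)) = -550*(13 + 4*(3 - 10)/11) = -550*(13 + 4*(1/11)*(-7)) = -550*(13 - 28/11) = -550*115/11 = -5750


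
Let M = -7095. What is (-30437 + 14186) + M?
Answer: -23346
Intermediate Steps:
(-30437 + 14186) + M = (-30437 + 14186) - 7095 = -16251 - 7095 = -23346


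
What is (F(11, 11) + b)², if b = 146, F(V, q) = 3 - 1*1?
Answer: 21904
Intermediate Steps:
F(V, q) = 2 (F(V, q) = 3 - 1 = 2)
(F(11, 11) + b)² = (2 + 146)² = 148² = 21904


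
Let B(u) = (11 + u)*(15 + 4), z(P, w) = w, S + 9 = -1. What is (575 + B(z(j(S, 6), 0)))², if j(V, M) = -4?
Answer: 614656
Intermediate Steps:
S = -10 (S = -9 - 1 = -10)
B(u) = 209 + 19*u (B(u) = (11 + u)*19 = 209 + 19*u)
(575 + B(z(j(S, 6), 0)))² = (575 + (209 + 19*0))² = (575 + (209 + 0))² = (575 + 209)² = 784² = 614656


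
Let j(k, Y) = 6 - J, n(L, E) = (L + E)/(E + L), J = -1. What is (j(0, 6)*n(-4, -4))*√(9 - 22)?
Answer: 7*I*√13 ≈ 25.239*I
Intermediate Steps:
n(L, E) = 1 (n(L, E) = (E + L)/(E + L) = 1)
j(k, Y) = 7 (j(k, Y) = 6 - 1*(-1) = 6 + 1 = 7)
(j(0, 6)*n(-4, -4))*√(9 - 22) = (7*1)*√(9 - 22) = 7*√(-13) = 7*(I*√13) = 7*I*√13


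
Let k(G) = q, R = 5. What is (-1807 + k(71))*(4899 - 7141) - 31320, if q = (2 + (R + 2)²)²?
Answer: -1811468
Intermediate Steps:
q = 2601 (q = (2 + (5 + 2)²)² = (2 + 7²)² = (2 + 49)² = 51² = 2601)
k(G) = 2601
(-1807 + k(71))*(4899 - 7141) - 31320 = (-1807 + 2601)*(4899 - 7141) - 31320 = 794*(-2242) - 31320 = -1780148 - 31320 = -1811468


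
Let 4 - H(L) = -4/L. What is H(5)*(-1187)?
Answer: -28488/5 ≈ -5697.6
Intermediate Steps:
H(L) = 4 + 4/L (H(L) = 4 - (-4)/L = 4 + 4/L)
H(5)*(-1187) = (4 + 4/5)*(-1187) = (4 + 4*(⅕))*(-1187) = (4 + ⅘)*(-1187) = (24/5)*(-1187) = -28488/5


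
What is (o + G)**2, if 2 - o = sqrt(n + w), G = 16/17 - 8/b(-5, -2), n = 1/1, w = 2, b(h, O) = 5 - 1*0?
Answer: 34671/7225 - 228*sqrt(3)/85 ≈ 0.15278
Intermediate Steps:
b(h, O) = 5 (b(h, O) = 5 + 0 = 5)
n = 1
G = -56/85 (G = 16/17 - 8/5 = -56/85 ≈ -0.65882)
o = 2 - sqrt(3) (o = 2 - sqrt(1 + 2) = 2 - sqrt(3) ≈ 0.26795)
(o + G)**2 = ((2 - sqrt(3)) - 56/85)**2 = (114/85 - sqrt(3))**2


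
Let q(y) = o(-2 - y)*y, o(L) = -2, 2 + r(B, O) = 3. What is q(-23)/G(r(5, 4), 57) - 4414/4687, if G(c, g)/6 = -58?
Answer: -875837/815538 ≈ -1.0739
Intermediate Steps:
r(B, O) = 1 (r(B, O) = -2 + 3 = 1)
G(c, g) = -348 (G(c, g) = 6*(-58) = -348)
q(y) = -2*y
q(-23)/G(r(5, 4), 57) - 4414/4687 = -2*(-23)/(-348) - 4414/4687 = 46*(-1/348) - 4414*1/4687 = -23/174 - 4414/4687 = -875837/815538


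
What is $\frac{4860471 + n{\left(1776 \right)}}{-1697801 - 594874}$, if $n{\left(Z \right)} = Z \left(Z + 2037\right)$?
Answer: $- \frac{3877453}{764225} \approx -5.0737$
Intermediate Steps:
$n{\left(Z \right)} = Z \left(2037 + Z\right)$
$\frac{4860471 + n{\left(1776 \right)}}{-1697801 - 594874} = \frac{4860471 + 1776 \left(2037 + 1776\right)}{-1697801 - 594874} = \frac{4860471 + 1776 \cdot 3813}{-2292675} = \left(4860471 + 6771888\right) \left(- \frac{1}{2292675}\right) = 11632359 \left(- \frac{1}{2292675}\right) = - \frac{3877453}{764225}$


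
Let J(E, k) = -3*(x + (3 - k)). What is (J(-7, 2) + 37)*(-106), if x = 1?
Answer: -3286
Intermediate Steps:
J(E, k) = -12 + 3*k (J(E, k) = -3*(1 + (3 - k)) = -3*(4 - k) = -12 + 3*k)
(J(-7, 2) + 37)*(-106) = ((-12 + 3*2) + 37)*(-106) = ((-12 + 6) + 37)*(-106) = (-6 + 37)*(-106) = 31*(-106) = -3286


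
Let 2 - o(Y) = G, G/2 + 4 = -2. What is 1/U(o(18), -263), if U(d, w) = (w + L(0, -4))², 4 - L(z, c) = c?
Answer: 1/65025 ≈ 1.5379e-5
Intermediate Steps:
G = -12 (G = -8 + 2*(-2) = -8 - 4 = -12)
L(z, c) = 4 - c
o(Y) = 14 (o(Y) = 2 - 1*(-12) = 2 + 12 = 14)
U(d, w) = (8 + w)² (U(d, w) = (w + (4 - 1*(-4)))² = (w + (4 + 4))² = (w + 8)² = (8 + w)²)
1/U(o(18), -263) = 1/((8 - 263)²) = 1/((-255)²) = 1/65025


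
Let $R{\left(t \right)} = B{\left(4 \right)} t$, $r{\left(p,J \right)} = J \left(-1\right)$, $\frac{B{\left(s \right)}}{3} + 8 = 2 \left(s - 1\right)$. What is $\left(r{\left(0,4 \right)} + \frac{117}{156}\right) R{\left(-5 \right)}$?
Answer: $- \frac{195}{2} \approx -97.5$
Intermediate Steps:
$B{\left(s \right)} = -30 + 6 s$ ($B{\left(s \right)} = -24 + 3 \cdot 2 \left(s - 1\right) = -24 + 3 \cdot 2 \left(-1 + s\right) = -24 + 3 \left(-2 + 2 s\right) = -24 + \left(-6 + 6 s\right) = -30 + 6 s$)
$r{\left(p,J \right)} = - J$
$R{\left(t \right)} = - 6 t$ ($R{\left(t \right)} = \left(-30 + 6 \cdot 4\right) t = \left(-30 + 24\right) t = - 6 t$)
$\left(r{\left(0,4 \right)} + \frac{117}{156}\right) R{\left(-5 \right)} = \left(\left(-1\right) 4 + \frac{117}{156}\right) \left(\left(-6\right) \left(-5\right)\right) = \left(-4 + 117 \cdot \frac{1}{156}\right) 30 = \left(-4 + \frac{3}{4}\right) 30 = \left(- \frac{13}{4}\right) 30 = - \frac{195}{2}$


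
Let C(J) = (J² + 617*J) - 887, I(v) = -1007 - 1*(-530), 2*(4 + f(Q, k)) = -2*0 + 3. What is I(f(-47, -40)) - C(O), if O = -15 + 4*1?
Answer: 7076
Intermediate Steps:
f(Q, k) = -5/2 (f(Q, k) = -4 + (-2*0 + 3)/2 = -4 + (0 + 3)/2 = -4 + (½)*3 = -4 + 3/2 = -5/2)
O = -11 (O = -15 + 4 = -11)
I(v) = -477 (I(v) = -1007 + 530 = -477)
C(J) = -887 + J² + 617*J
I(f(-47, -40)) - C(O) = -477 - (-887 + (-11)² + 617*(-11)) = -477 - (-887 + 121 - 6787) = -477 - 1*(-7553) = -477 + 7553 = 7076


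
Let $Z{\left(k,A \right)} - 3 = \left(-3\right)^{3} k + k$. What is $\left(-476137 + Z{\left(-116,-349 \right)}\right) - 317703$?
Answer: $-790821$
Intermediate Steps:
$Z{\left(k,A \right)} = 3 - 26 k$ ($Z{\left(k,A \right)} = 3 + \left(\left(-3\right)^{3} k + k\right) = 3 + \left(- 27 k + k\right) = 3 - 26 k$)
$\left(-476137 + Z{\left(-116,-349 \right)}\right) - 317703 = \left(-476137 + \left(3 - -3016\right)\right) - 317703 = \left(-476137 + \left(3 + 3016\right)\right) - 317703 = \left(-476137 + 3019\right) - 317703 = -473118 - 317703 = -790821$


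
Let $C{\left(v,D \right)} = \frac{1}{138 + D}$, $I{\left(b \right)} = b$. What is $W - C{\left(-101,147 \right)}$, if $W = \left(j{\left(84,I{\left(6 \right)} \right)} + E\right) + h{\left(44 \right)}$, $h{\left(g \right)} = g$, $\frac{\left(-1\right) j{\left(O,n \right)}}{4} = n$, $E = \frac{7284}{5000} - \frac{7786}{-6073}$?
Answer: $\frac{9837618431}{432701250} \approx 22.735$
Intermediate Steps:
$E = \frac{20791433}{7591250}$ ($E = 7284 \cdot \frac{1}{5000} - - \frac{7786}{6073} = \frac{1821}{1250} + \frac{7786}{6073} = \frac{20791433}{7591250} \approx 2.7389$)
$j{\left(O,n \right)} = - 4 n$
$W = \frac{172616433}{7591250}$ ($W = \left(\left(-4\right) 6 + \frac{20791433}{7591250}\right) + 44 = \left(-24 + \frac{20791433}{7591250}\right) + 44 = - \frac{161398567}{7591250} + 44 = \frac{172616433}{7591250} \approx 22.739$)
$W - C{\left(-101,147 \right)} = \frac{172616433}{7591250} - \frac{1}{138 + 147} = \frac{172616433}{7591250} - \frac{1}{285} = \frac{9837618431}{432701250}$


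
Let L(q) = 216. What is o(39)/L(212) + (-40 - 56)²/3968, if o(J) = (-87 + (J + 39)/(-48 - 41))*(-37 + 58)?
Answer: -137309/22072 ≈ -6.2210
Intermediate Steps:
o(J) = -163422/89 - 21*J/89 (o(J) = (-87 + (39 + J)/(-89))*21 = (-87 + (39 + J)*(-1/89))*21 = (-87 + (-39/89 - J/89))*21 = (-7782/89 - J/89)*21 = -163422/89 - 21*J/89)
o(39)/L(212) + (-40 - 56)²/3968 = (-163422/89 - 21/89*39)/216 + (-40 - 56)²/3968 = (-163422/89 - 819/89)*(1/216) + (-96)²*(1/3968) = -164241/89*1/216 + 9216*(1/3968) = -6083/712 + 72/31 = -137309/22072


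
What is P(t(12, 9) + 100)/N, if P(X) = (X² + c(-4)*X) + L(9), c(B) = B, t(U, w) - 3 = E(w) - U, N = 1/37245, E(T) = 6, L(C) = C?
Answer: 336322350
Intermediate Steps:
N = 1/37245 ≈ 2.6849e-5
t(U, w) = 9 - U (t(U, w) = 3 + (6 - U) = 9 - U)
P(X) = 9 + X² - 4*X (P(X) = (X² - 4*X) + 9 = 9 + X² - 4*X)
P(t(12, 9) + 100)/N = (9 + ((9 - 1*12) + 100)² - 4*((9 - 1*12) + 100))/(1/37245) = (9 + ((9 - 12) + 100)² - 4*((9 - 12) + 100))*37245 = (9 + (-3 + 100)² - 4*(-3 + 100))*37245 = (9 + 97² - 4*97)*37245 = (9 + 9409 - 388)*37245 = 9030*37245 = 336322350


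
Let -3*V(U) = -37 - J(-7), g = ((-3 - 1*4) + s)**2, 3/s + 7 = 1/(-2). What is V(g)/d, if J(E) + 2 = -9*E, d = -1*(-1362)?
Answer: 49/2043 ≈ 0.023984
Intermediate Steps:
s = -2/5 (s = 3/(-7 + 1/(-2)) = 3/(-7 - 1/2) = 3/(-15/2) = 3*(-2/15) = -2/5 ≈ -0.40000)
d = 1362
g = 1369/25 (g = ((-3 - 1*4) - 2/5)**2 = ((-3 - 4) - 2/5)**2 = (-7 - 2/5)**2 = (-37/5)**2 = 1369/25 ≈ 54.760)
J(E) = -2 - 9*E
V(U) = 98/3 (V(U) = -(-37 - (-2 - 9*(-7)))/3 = -(-37 - (-2 + 63))/3 = -(-37 - 1*61)/3 = -(-37 - 61)/3 = -1/3*(-98) = 98/3)
V(g)/d = (98/3)/1362 = (98/3)*(1/1362) = 49/2043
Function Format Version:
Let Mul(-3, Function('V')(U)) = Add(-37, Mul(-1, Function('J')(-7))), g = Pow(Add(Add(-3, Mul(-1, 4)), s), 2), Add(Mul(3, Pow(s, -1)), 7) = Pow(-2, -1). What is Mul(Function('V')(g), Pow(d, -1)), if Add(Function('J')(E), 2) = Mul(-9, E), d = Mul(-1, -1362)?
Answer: Rational(49, 2043) ≈ 0.023984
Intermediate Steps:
s = Rational(-2, 5) (s = Mul(3, Pow(Add(-7, Pow(-2, -1)), -1)) = Mul(3, Pow(Add(-7, Rational(-1, 2)), -1)) = Mul(3, Pow(Rational(-15, 2), -1)) = Mul(3, Rational(-2, 15)) = Rational(-2, 5) ≈ -0.40000)
d = 1362
g = Rational(1369, 25) (g = Pow(Add(Add(-3, Mul(-1, 4)), Rational(-2, 5)), 2) = Pow(Add(Add(-3, -4), Rational(-2, 5)), 2) = Pow(Add(-7, Rational(-2, 5)), 2) = Pow(Rational(-37, 5), 2) = Rational(1369, 25) ≈ 54.760)
Function('J')(E) = Add(-2, Mul(-9, E))
Function('V')(U) = Rational(98, 3) (Function('V')(U) = Mul(Rational(-1, 3), Add(-37, Mul(-1, Add(-2, Mul(-9, -7))))) = Mul(Rational(-1, 3), Add(-37, Mul(-1, Add(-2, 63)))) = Mul(Rational(-1, 3), Add(-37, Mul(-1, 61))) = Mul(Rational(-1, 3), Add(-37, -61)) = Mul(Rational(-1, 3), -98) = Rational(98, 3))
Mul(Function('V')(g), Pow(d, -1)) = Mul(Rational(98, 3), Pow(1362, -1)) = Mul(Rational(98, 3), Rational(1, 1362)) = Rational(49, 2043)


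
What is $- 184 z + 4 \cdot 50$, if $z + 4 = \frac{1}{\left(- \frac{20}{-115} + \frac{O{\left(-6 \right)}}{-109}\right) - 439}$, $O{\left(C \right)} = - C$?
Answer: $\frac{1030318688}{1100275} \approx 936.42$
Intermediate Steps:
$z = - \frac{4403607}{1100275}$ ($z = -4 + \frac{1}{\left(- \frac{20}{-115} + \frac{\left(-1\right) \left(-6\right)}{-109}\right) - 439} = -4 + \frac{1}{\left(\left(-20\right) \left(- \frac{1}{115}\right) + 6 \left(- \frac{1}{109}\right)\right) - 439} = -4 + \frac{1}{\left(\frac{4}{23} - \frac{6}{109}\right) - 439} = -4 + \frac{1}{\frac{298}{2507} - 439} = -4 + \frac{1}{- \frac{1100275}{2507}} = -4 - \frac{2507}{1100275} = - \frac{4403607}{1100275} \approx -4.0023$)
$- 184 z + 4 \cdot 50 = \left(-184\right) \left(- \frac{4403607}{1100275}\right) + 4 \cdot 50 = \frac{810263688}{1100275} + 200 = \frac{1030318688}{1100275}$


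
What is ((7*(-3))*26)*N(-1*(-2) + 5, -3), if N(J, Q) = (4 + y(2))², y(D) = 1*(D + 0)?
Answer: -19656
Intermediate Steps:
y(D) = D (y(D) = 1*D = D)
N(J, Q) = 36 (N(J, Q) = (4 + 2)² = 6² = 36)
((7*(-3))*26)*N(-1*(-2) + 5, -3) = ((7*(-3))*26)*36 = -21*26*36 = -546*36 = -19656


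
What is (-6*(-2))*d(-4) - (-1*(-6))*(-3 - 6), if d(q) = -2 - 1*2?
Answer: 6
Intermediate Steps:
d(q) = -4 (d(q) = -2 - 2 = -4)
(-6*(-2))*d(-4) - (-1*(-6))*(-3 - 6) = -6*(-2)*(-4) - (-1*(-6))*(-3 - 6) = 12*(-4) - 6*(-9) = -48 - 1*(-54) = -48 + 54 = 6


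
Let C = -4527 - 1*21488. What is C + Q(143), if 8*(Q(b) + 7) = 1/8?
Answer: -1665407/64 ≈ -26022.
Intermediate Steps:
Q(b) = -447/64 (Q(b) = -7 + (⅛)/8 = -7 + (⅛)*(⅛) = -7 + 1/64 = -447/64)
C = -26015 (C = -4527 - 21488 = -26015)
C + Q(143) = -26015 - 447/64 = -1665407/64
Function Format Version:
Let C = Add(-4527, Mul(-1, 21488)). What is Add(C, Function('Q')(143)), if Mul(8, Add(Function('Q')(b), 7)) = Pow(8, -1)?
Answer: Rational(-1665407, 64) ≈ -26022.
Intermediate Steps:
Function('Q')(b) = Rational(-447, 64) (Function('Q')(b) = Add(-7, Mul(Rational(1, 8), Pow(8, -1))) = Add(-7, Mul(Rational(1, 8), Rational(1, 8))) = Add(-7, Rational(1, 64)) = Rational(-447, 64))
C = -26015 (C = Add(-4527, -21488) = -26015)
Add(C, Function('Q')(143)) = Add(-26015, Rational(-447, 64)) = Rational(-1665407, 64)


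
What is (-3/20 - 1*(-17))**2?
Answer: 113569/400 ≈ 283.92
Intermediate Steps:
(-3/20 - 1*(-17))**2 = (-3*1/20 + 17)**2 = (-3/20 + 17)**2 = (337/20)**2 = 113569/400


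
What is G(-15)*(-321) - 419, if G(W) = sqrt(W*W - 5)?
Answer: -419 - 642*sqrt(55) ≈ -5180.2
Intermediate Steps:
G(W) = sqrt(-5 + W**2) (G(W) = sqrt(W**2 - 5) = sqrt(-5 + W**2))
G(-15)*(-321) - 419 = sqrt(-5 + (-15)**2)*(-321) - 419 = sqrt(-5 + 225)*(-321) - 419 = sqrt(220)*(-321) - 419 = (2*sqrt(55))*(-321) - 419 = -642*sqrt(55) - 419 = -419 - 642*sqrt(55)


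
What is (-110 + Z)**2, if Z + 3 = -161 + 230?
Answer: 1936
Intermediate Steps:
Z = 66 (Z = -3 + (-161 + 230) = -3 + 69 = 66)
(-110 + Z)**2 = (-110 + 66)**2 = (-44)**2 = 1936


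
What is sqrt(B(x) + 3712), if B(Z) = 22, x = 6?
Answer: sqrt(3734) ≈ 61.106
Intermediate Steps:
sqrt(B(x) + 3712) = sqrt(22 + 3712) = sqrt(3734)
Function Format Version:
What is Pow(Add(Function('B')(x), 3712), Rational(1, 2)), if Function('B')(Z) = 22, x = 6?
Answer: Pow(3734, Rational(1, 2)) ≈ 61.106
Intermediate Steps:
Pow(Add(Function('B')(x), 3712), Rational(1, 2)) = Pow(Add(22, 3712), Rational(1, 2)) = Pow(3734, Rational(1, 2))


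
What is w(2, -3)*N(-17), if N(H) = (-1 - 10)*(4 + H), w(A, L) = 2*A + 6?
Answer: 1430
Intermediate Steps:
w(A, L) = 6 + 2*A
N(H) = -44 - 11*H (N(H) = -11*(4 + H) = -44 - 11*H)
w(2, -3)*N(-17) = (6 + 2*2)*(-44 - 11*(-17)) = (6 + 4)*(-44 + 187) = 10*143 = 1430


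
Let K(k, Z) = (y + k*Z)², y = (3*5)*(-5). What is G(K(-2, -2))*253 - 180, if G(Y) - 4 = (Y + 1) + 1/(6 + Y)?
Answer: 6442283779/5047 ≈ 1.2765e+6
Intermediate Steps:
y = -75 (y = 15*(-5) = -75)
K(k, Z) = (-75 + Z*k)² (K(k, Z) = (-75 + k*Z)² = (-75 + Z*k)²)
G(Y) = 5 + Y + 1/(6 + Y) (G(Y) = 4 + ((Y + 1) + 1/(6 + Y)) = 4 + ((1 + Y) + 1/(6 + Y)) = 4 + (1 + Y + 1/(6 + Y)) = 5 + Y + 1/(6 + Y))
G(K(-2, -2))*253 - 180 = ((31 + ((-75 - 2*(-2))²)² + 11*(-75 - 2*(-2))²)/(6 + (-75 - 2*(-2))²))*253 - 180 = ((31 + ((-75 + 4)²)² + 11*(-75 + 4)²)/(6 + (-75 + 4)²))*253 - 180 = ((31 + ((-71)²)² + 11*(-71)²)/(6 + (-71)²))*253 - 180 = ((31 + 5041² + 11*5041)/(6 + 5041))*253 - 180 = ((31 + 25411681 + 55451)/5047)*253 - 180 = ((1/5047)*25467163)*253 - 180 = (25467163/5047)*253 - 180 = 6443192239/5047 - 180 = 6442283779/5047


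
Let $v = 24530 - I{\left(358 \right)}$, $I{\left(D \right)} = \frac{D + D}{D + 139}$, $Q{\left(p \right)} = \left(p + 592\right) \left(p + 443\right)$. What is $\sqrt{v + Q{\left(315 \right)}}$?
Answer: $\frac{2 \sqrt{43969736118}}{497} \approx 843.82$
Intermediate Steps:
$Q{\left(p \right)} = \left(443 + p\right) \left(592 + p\right)$ ($Q{\left(p \right)} = \left(592 + p\right) \left(443 + p\right) = \left(443 + p\right) \left(592 + p\right)$)
$I{\left(D \right)} = \frac{2 D}{139 + D}$
$v = \frac{12190694}{497}$ ($v = 24530 - 2 \cdot 358 \frac{1}{139 + 358} = 24530 - 2 \cdot 358 \cdot \frac{1}{497} = 24530 - \frac{716}{497} = \frac{12190694}{497} \approx 24529.0$)
$\sqrt{v + Q{\left(315 \right)}} = \sqrt{\frac{12190694}{497} + \left(262256 + 315^{2} + 1035 \cdot 315\right)} = \sqrt{\frac{12190694}{497} + \left(262256 + 99225 + 326025\right)} = \sqrt{\frac{12190694}{497} + 687506} = \sqrt{\frac{353881176}{497}} = \frac{2 \sqrt{43969736118}}{497}$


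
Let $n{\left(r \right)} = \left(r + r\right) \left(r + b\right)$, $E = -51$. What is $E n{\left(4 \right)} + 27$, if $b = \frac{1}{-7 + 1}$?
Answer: $-1537$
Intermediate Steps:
$b = - \frac{1}{6}$ ($b = \frac{1}{-6} = - \frac{1}{6} \approx -0.16667$)
$n{\left(r \right)} = 2 r \left(- \frac{1}{6} + r\right)$ ($n{\left(r \right)} = \left(r + r\right) \left(r - \frac{1}{6}\right) = 2 r \left(- \frac{1}{6} + r\right)$)
$E n{\left(4 \right)} + 27 = - 51 \cdot \frac{1}{3} \cdot 4 \left(-1 + 6 \cdot 4\right) + 27 = - 51 \cdot \frac{1}{3} \cdot 4 \left(-1 + 24\right) + 27 = - 51 \cdot \frac{1}{3} \cdot 4 \cdot 23 + 27 = \left(-51\right) \frac{92}{3} + 27 = -1564 + 27 = -1537$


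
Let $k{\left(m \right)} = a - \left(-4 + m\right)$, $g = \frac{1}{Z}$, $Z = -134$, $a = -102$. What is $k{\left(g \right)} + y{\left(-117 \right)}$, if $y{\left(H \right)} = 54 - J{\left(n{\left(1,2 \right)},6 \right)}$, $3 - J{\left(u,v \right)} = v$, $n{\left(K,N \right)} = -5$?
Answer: $- \frac{5493}{134} \approx -40.993$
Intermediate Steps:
$J{\left(u,v \right)} = 3 - v$
$g = - \frac{1}{134}$ ($g = \frac{1}{-134} = - \frac{1}{134} \approx -0.0074627$)
$y{\left(H \right)} = 57$ ($y{\left(H \right)} = 54 - \left(3 - 6\right) = 54 - -3 = 54 + 3 = 57$)
$k{\left(m \right)} = -98 - m$ ($k{\left(m \right)} = -102 - \left(-4 + m\right) = -98 - m$)
$k{\left(g \right)} + y{\left(-117 \right)} = \left(-98 - - \frac{1}{134}\right) + 57 = \left(-98 + \frac{1}{134}\right) + 57 = - \frac{13131}{134} + 57 = - \frac{5493}{134}$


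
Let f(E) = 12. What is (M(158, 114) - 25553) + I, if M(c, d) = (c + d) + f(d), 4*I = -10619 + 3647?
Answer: -27012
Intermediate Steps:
I = -1743 (I = (-10619 + 3647)/4 = (¼)*(-6972) = -1743)
M(c, d) = 12 + c + d (M(c, d) = (c + d) + 12 = 12 + c + d)
(M(158, 114) - 25553) + I = ((12 + 158 + 114) - 25553) - 1743 = (284 - 25553) - 1743 = -25269 - 1743 = -27012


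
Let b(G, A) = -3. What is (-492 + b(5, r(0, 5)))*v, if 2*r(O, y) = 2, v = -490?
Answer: 242550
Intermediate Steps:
r(O, y) = 1 (r(O, y) = (1/2)*2 = 1)
(-492 + b(5, r(0, 5)))*v = (-492 - 3)*(-490) = -495*(-490) = 242550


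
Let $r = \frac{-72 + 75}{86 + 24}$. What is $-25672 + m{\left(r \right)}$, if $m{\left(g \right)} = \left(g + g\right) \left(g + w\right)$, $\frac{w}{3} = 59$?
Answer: $- \frac{155257181}{6050} \approx -25662.0$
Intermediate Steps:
$w = 177$ ($w = 3 \cdot 59 = 177$)
$r = \frac{3}{110} \approx 0.027273$
$m{\left(g \right)} = 2 g \left(177 + g\right)$ ($m{\left(g \right)} = \left(g + g\right) \left(g + 177\right) = 2 g \left(177 + g\right)$)
$-25672 + m{\left(r \right)} = -25672 + 2 \cdot \frac{3}{110} \left(177 + \frac{3}{110}\right) = -25672 + 2 \cdot \frac{3}{110} \cdot \frac{19473}{110} = -25672 + \frac{58419}{6050} = - \frac{155257181}{6050}$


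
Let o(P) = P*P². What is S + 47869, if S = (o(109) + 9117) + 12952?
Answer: 1364967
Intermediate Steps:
o(P) = P³
S = 1317098 (S = (109³ + 9117) + 12952 = (1295029 + 9117) + 12952 = 1304146 + 12952 = 1317098)
S + 47869 = 1317098 + 47869 = 1364967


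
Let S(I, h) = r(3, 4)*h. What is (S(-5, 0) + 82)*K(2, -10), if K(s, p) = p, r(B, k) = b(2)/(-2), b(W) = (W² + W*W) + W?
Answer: -820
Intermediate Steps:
b(W) = W + 2*W² (b(W) = (W² + W²) + W = 2*W² + W = W + 2*W²)
r(B, k) = -5 (r(B, k) = (2*(1 + 2*2))/(-2) = (2*(1 + 4))*(-½) = (2*5)*(-½) = 10*(-½) = -5)
S(I, h) = -5*h
(S(-5, 0) + 82)*K(2, -10) = (-5*0 + 82)*(-10) = (0 + 82)*(-10) = 82*(-10) = -820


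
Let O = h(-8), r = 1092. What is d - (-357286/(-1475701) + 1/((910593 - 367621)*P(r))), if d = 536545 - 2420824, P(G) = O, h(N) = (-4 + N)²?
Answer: -217412025404453716021/115382062565568 ≈ -1.8843e+6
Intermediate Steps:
O = 144 (O = (-4 - 8)² = (-12)² = 144)
P(G) = 144
d = -1884279
d - (-357286/(-1475701) + 1/((910593 - 367621)*P(r))) = -1884279 - (-357286/(-1475701) + 1/((910593 - 367621)*144)) = -1884279 - (-357286*(-1/1475701) + (1/144)/542972) = -1884279 - (357286/1475701 + (1/542972)*(1/144)) = -1884279 - (357286/1475701 + 1/78187968) = -1884279 - 1*27935467810549/115382062565568 = -1884279 - 27935467810549/115382062565568 = -217412025404453716021/115382062565568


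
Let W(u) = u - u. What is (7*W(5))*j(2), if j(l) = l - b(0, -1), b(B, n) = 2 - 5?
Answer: 0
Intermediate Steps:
W(u) = 0
b(B, n) = -3
j(l) = 3 + l (j(l) = l - 1*(-3) = l + 3 = 3 + l)
(7*W(5))*j(2) = (7*0)*(3 + 2) = 0*5 = 0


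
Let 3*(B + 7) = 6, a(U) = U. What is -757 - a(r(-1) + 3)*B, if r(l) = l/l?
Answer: -737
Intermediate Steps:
r(l) = 1
B = -5 (B = -7 + (⅓)*6 = -7 + 2 = -5)
-757 - a(r(-1) + 3)*B = -757 - (1 + 3)*(-5) = -757 - 4*(-5) = -757 - 1*(-20) = -757 + 20 = -737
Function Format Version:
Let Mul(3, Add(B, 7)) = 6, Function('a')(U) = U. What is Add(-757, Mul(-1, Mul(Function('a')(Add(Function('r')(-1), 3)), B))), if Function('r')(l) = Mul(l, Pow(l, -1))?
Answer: -737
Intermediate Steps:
Function('r')(l) = 1
B = -5 (B = Add(-7, Mul(Rational(1, 3), 6)) = Add(-7, 2) = -5)
Add(-757, Mul(-1, Mul(Function('a')(Add(Function('r')(-1), 3)), B))) = Add(-757, Mul(-1, Mul(Add(1, 3), -5))) = Add(-757, Mul(-1, Mul(4, -5))) = Add(-757, Mul(-1, -20)) = Add(-757, 20) = -737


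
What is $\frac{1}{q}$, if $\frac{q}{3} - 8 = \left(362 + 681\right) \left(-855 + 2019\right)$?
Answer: $\frac{1}{3642180} \approx 2.7456 \cdot 10^{-7}$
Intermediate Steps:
$q = 3642180$ ($q = 24 + 3 \left(362 + 681\right) \left(-855 + 2019\right) = 24 + 3 \cdot 1043 \cdot 1164 = 24 + 3 \cdot 1214052 = 24 + 3642156 = 3642180$)
$\frac{1}{q} = \frac{1}{3642180}$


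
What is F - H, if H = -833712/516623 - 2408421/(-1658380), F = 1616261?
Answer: 1384743469203907417/856757250740 ≈ 1.6163e+6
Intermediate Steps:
H = -138365624277/856757250740 (H = -833712*1/516623 - 2408421*(-1/1658380) = -833712/516623 + 2408421/1658380 = -138365624277/856757250740 ≈ -0.16150)
F - H = 1616261 - 1*(-138365624277/856757250740) = 1616261 + 138365624277/856757250740 = 1384743469203907417/856757250740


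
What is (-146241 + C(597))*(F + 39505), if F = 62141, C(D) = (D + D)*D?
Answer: 57590285742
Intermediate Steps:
C(D) = 2*D² (C(D) = (2*D)*D = 2*D²)
(-146241 + C(597))*(F + 39505) = (-146241 + 2*597²)*(62141 + 39505) = (-146241 + 2*356409)*101646 = (-146241 + 712818)*101646 = 566577*101646 = 57590285742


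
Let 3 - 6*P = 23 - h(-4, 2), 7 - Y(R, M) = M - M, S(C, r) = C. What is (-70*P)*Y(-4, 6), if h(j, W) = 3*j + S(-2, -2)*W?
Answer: 2940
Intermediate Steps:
h(j, W) = -2*W + 3*j (h(j, W) = 3*j - 2*W = -2*W + 3*j)
Y(R, M) = 7 (Y(R, M) = 7 - (M - M) = 7 - 1*0 = 7 + 0 = 7)
P = -6 (P = ½ - (23 - (-2*2 + 3*(-4)))/6 = ½ - (23 - (-4 - 12))/6 = ½ - (23 - 1*(-16))/6 = ½ - (23 + 16)/6 = ½ - ⅙*39 = ½ - 13/2 = -6)
(-70*P)*Y(-4, 6) = -70*(-6)*7 = 420*7 = 2940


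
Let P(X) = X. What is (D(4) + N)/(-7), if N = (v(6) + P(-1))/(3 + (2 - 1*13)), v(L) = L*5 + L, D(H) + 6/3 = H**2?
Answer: -11/8 ≈ -1.3750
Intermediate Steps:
D(H) = -2 + H**2
v(L) = 6*L (v(L) = 5*L + L = 6*L)
N = -35/8 (N = (6*6 - 1)/(3 + (2 - 1*13)) = (36 - 1)/(3 + (2 - 13)) = 35/(3 - 11) = 35/(-8) = 35*(-1/8) = -35/8 ≈ -4.3750)
(D(4) + N)/(-7) = ((-2 + 4**2) - 35/8)/(-7) = ((-2 + 16) - 35/8)*(-1/7) = (14 - 35/8)*(-1/7) = (77/8)*(-1/7) = -11/8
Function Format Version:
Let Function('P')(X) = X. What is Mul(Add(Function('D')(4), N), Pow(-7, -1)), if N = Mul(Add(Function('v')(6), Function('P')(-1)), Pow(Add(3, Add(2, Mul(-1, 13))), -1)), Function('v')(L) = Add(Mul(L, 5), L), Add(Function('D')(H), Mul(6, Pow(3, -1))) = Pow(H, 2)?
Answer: Rational(-11, 8) ≈ -1.3750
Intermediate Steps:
Function('D')(H) = Add(-2, Pow(H, 2))
Function('v')(L) = Mul(6, L) (Function('v')(L) = Add(Mul(5, L), L) = Mul(6, L))
N = Rational(-35, 8) (N = Mul(Add(Mul(6, 6), -1), Pow(Add(3, Add(2, Mul(-1, 13))), -1)) = Mul(Add(36, -1), Pow(Add(3, Add(2, -13)), -1)) = Mul(35, Pow(Add(3, -11), -1)) = Mul(35, Pow(-8, -1)) = Mul(35, Rational(-1, 8)) = Rational(-35, 8) ≈ -4.3750)
Mul(Add(Function('D')(4), N), Pow(-7, -1)) = Mul(Add(Add(-2, Pow(4, 2)), Rational(-35, 8)), Pow(-7, -1)) = Mul(Add(Add(-2, 16), Rational(-35, 8)), Rational(-1, 7)) = Mul(Add(14, Rational(-35, 8)), Rational(-1, 7)) = Mul(Rational(77, 8), Rational(-1, 7)) = Rational(-11, 8)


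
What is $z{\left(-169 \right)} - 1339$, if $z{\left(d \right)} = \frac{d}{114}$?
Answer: $- \frac{152815}{114} \approx -1340.5$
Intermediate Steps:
$z{\left(d \right)} = \frac{d}{114}$ ($z{\left(d \right)} = d \frac{1}{114} = \frac{d}{114}$)
$z{\left(-169 \right)} - 1339 = \frac{1}{114} \left(-169\right) - 1339 = - \frac{169}{114} - 1339 = - \frac{152815}{114}$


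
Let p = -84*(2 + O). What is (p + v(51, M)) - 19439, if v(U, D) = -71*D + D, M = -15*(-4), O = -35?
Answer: -20867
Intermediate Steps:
M = 60
v(U, D) = -70*D
p = 2772 (p = -84*(2 - 35) = -84*(-33) = 2772)
(p + v(51, M)) - 19439 = (2772 - 70*60) - 19439 = (2772 - 4200) - 19439 = -1428 - 19439 = -20867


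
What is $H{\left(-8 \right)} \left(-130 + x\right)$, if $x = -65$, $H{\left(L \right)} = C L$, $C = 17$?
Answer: $26520$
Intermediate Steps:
$H{\left(L \right)} = 17 L$
$H{\left(-8 \right)} \left(-130 + x\right) = 17 \left(-8\right) \left(-130 - 65\right) = \left(-136\right) \left(-195\right) = 26520$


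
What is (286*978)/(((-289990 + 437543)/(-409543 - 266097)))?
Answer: -26997416160/21079 ≈ -1.2808e+6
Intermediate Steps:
(286*978)/(((-289990 + 437543)/(-409543 - 266097))) = 279708/((147553/(-675640))) = 279708/((147553*(-1/675640))) = 279708/(-21079/96520) = 279708*(-96520/21079) = -26997416160/21079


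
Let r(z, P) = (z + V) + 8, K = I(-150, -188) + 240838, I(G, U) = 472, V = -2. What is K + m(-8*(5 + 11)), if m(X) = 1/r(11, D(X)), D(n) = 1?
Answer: 4102271/17 ≈ 2.4131e+5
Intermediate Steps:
K = 241310 (K = 472 + 240838 = 241310)
r(z, P) = 6 + z (r(z, P) = (z - 2) + 8 = (-2 + z) + 8 = 6 + z)
m(X) = 1/17 (m(X) = 1/(6 + 11) = 1/17)
K + m(-8*(5 + 11)) = 241310 + 1/17 = 4102271/17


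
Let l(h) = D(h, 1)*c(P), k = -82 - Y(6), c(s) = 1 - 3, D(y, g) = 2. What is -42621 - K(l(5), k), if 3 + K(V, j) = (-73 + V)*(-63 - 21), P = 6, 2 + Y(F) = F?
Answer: -49086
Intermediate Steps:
Y(F) = -2 + F
c(s) = -2
k = -86 (k = -82 - (-2 + 6) = -82 - 1*4 = -82 - 4 = -86)
l(h) = -4 (l(h) = 2*(-2) = -4)
K(V, j) = 6129 - 84*V (K(V, j) = -3 + (-73 + V)*(-63 - 21) = -3 + (-73 + V)*(-84) = -3 + (6132 - 84*V) = 6129 - 84*V)
-42621 - K(l(5), k) = -42621 - (6129 - 84*(-4)) = -42621 - (6129 + 336) = -42621 - 1*6465 = -42621 - 6465 = -49086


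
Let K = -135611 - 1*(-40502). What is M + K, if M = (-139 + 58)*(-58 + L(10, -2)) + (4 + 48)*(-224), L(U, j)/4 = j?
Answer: -101411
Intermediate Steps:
L(U, j) = 4*j
M = -6302 (M = (-139 + 58)*(-58 + 4*(-2)) + (4 + 48)*(-224) = -81*(-58 - 8) + 52*(-224) = -81*(-66) - 11648 = 5346 - 11648 = -6302)
K = -95109 (K = -135611 + 40502 = -95109)
M + K = -6302 - 95109 = -101411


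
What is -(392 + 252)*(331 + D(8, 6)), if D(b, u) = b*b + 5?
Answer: -257600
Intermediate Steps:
D(b, u) = 5 + b² (D(b, u) = b² + 5 = 5 + b²)
-(392 + 252)*(331 + D(8, 6)) = -(392 + 252)*(331 + (5 + 8²)) = -644*(331 + (5 + 64)) = -644*(331 + 69) = -644*400 = -1*257600 = -257600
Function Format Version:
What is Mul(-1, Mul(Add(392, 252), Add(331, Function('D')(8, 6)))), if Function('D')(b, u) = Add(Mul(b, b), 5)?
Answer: -257600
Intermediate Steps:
Function('D')(b, u) = Add(5, Pow(b, 2)) (Function('D')(b, u) = Add(Pow(b, 2), 5) = Add(5, Pow(b, 2)))
Mul(-1, Mul(Add(392, 252), Add(331, Function('D')(8, 6)))) = Mul(-1, Mul(Add(392, 252), Add(331, Add(5, Pow(8, 2))))) = Mul(-1, Mul(644, Add(331, Add(5, 64)))) = Mul(-1, Mul(644, Add(331, 69))) = Mul(-1, Mul(644, 400)) = Mul(-1, 257600) = -257600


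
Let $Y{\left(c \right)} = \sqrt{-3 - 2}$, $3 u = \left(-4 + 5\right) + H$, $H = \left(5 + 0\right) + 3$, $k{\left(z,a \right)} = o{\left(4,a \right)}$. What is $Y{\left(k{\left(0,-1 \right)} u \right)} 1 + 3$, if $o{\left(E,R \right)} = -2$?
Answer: $3 + i \sqrt{5} \approx 3.0 + 2.2361 i$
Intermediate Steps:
$k{\left(z,a \right)} = -2$
$H = 8$ ($H = 5 + 3 = 8$)
$u = 3$ ($u = \frac{\left(-4 + 5\right) + 8}{3} = \frac{1 + 8}{3} = \frac{1}{3} \cdot 9 = 3$)
$Y{\left(c \right)} = i \sqrt{5}$ ($Y{\left(c \right)} = \sqrt{-5} = i \sqrt{5}$)
$Y{\left(k{\left(0,-1 \right)} u \right)} 1 + 3 = i \sqrt{5} \cdot 1 + 3 = i \sqrt{5} + 3 = 3 + i \sqrt{5}$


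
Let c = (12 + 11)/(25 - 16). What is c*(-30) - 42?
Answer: -356/3 ≈ -118.67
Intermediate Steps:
c = 23/9 ≈ 2.5556
c*(-30) - 42 = (23/9)*(-30) - 42 = -230/3 - 42 = -356/3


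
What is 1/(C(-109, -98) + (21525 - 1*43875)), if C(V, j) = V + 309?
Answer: -1/22150 ≈ -4.5147e-5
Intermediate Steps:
C(V, j) = 309 + V
1/(C(-109, -98) + (21525 - 1*43875)) = 1/((309 - 109) + (21525 - 1*43875)) = 1/(200 + (21525 - 43875)) = 1/(200 - 22350) = 1/(-22150) = -1/22150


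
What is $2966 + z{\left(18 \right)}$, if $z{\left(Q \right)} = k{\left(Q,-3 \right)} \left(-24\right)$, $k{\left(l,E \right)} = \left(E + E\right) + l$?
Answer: $2678$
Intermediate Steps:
$k{\left(l,E \right)} = l + 2 E$ ($k{\left(l,E \right)} = 2 E + l = l + 2 E$)
$z{\left(Q \right)} = 144 - 24 Q$ ($z{\left(Q \right)} = \left(Q + 2 \left(-3\right)\right) \left(-24\right) = \left(Q - 6\right) \left(-24\right) = \left(-6 + Q\right) \left(-24\right) = 144 - 24 Q$)
$2966 + z{\left(18 \right)} = 2966 + \left(144 - 432\right) = 2966 - 288 = 2678$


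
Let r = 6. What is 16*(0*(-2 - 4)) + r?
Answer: 6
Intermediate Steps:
16*(0*(-2 - 4)) + r = 16*(0*(-2 - 4)) + 6 = 16*(0*(-6)) + 6 = 16*0 + 6 = 0 + 6 = 6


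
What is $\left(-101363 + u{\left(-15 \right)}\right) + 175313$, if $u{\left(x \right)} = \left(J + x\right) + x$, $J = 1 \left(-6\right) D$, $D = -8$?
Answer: $73968$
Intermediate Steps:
$J = 48$ ($J = 1 \left(-6\right) \left(-8\right) = \left(-6\right) \left(-8\right) = 48$)
$u{\left(x \right)} = 48 + 2 x$ ($u{\left(x \right)} = \left(48 + x\right) + x = 48 + 2 x$)
$\left(-101363 + u{\left(-15 \right)}\right) + 175313 = \left(-101363 + \left(48 + 2 \left(-15\right)\right)\right) + 175313 = \left(-101363 + \left(48 - 30\right)\right) + 175313 = \left(-101363 + 18\right) + 175313 = -101345 + 175313 = 73968$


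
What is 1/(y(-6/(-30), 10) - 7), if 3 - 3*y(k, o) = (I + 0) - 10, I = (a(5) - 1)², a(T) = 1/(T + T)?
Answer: -300/881 ≈ -0.34052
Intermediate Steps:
a(T) = 1/(2*T)
I = 81/100 (I = ((½)/5 - 1)² = ((½)*(⅕) - 1)² = (⅒ - 1)² = (-9/10)² = 81/100 ≈ 0.81000)
y(k, o) = 1219/300 (y(k, o) = 1 - ((81/100 + 0) - 10)/3 = 1 - (81/100 - 10)/3 = 1 - ⅓*(-919/100) = 1 + 919/300 = 1219/300)
1/(y(-6/(-30), 10) - 7) = 1/(1219/300 - 7) = 1/(-881/300) = -300/881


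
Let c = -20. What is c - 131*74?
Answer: -9714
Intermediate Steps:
c - 131*74 = -20 - 131*74 = -20 - 9694 = -9714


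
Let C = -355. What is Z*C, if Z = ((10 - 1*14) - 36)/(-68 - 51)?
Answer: -14200/119 ≈ -119.33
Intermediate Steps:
Z = 40/119 (Z = ((10 - 14) - 36)/(-119) = (-4 - 36)*(-1/119) = -40*(-1/119) = 40/119 ≈ 0.33613)
Z*C = (40/119)*(-355) = -14200/119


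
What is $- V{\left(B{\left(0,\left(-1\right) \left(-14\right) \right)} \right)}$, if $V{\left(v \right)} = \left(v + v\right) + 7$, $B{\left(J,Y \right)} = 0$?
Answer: $-7$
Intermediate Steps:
$V{\left(v \right)} = 7 + 2 v$ ($V{\left(v \right)} = 2 v + 7 = 7 + 2 v$)
$- V{\left(B{\left(0,\left(-1\right) \left(-14\right) \right)} \right)} = - (7 + 2 \cdot 0) = - (7 + 0) = \left(-1\right) 7 = -7$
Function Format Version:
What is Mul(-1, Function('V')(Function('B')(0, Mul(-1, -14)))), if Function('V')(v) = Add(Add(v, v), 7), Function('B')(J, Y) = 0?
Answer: -7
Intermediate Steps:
Function('V')(v) = Add(7, Mul(2, v)) (Function('V')(v) = Add(Mul(2, v), 7) = Add(7, Mul(2, v)))
Mul(-1, Function('V')(Function('B')(0, Mul(-1, -14)))) = Mul(-1, Add(7, Mul(2, 0))) = Mul(-1, Add(7, 0)) = Mul(-1, 7) = -7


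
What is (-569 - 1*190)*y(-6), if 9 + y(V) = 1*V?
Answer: 11385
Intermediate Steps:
y(V) = -9 + V (y(V) = -9 + 1*V = -9 + V)
(-569 - 1*190)*y(-6) = (-569 - 1*190)*(-9 - 6) = (-569 - 190)*(-15) = -759*(-15) = 11385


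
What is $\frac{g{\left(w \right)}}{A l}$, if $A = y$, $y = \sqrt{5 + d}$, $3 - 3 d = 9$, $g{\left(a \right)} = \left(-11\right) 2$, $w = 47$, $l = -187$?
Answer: $\frac{2 \sqrt{3}}{51} \approx 0.067924$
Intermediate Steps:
$g{\left(a \right)} = -22$
$d = -2$ ($d = 1 - 3 = -2$)
$y = \sqrt{3}$ ($y = \sqrt{5 - 2} = \sqrt{3} \approx 1.732$)
$A = \sqrt{3} \approx 1.732$
$\frac{g{\left(w \right)}}{A l} = - \frac{22}{\sqrt{3} \left(-187\right)} = - \frac{22}{\left(-187\right) \sqrt{3}} = - 22 \left(- \frac{\sqrt{3}}{561}\right) = \frac{2 \sqrt{3}}{51}$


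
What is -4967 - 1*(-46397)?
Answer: 41430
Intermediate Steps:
-4967 - 1*(-46397) = -4967 + 46397 = 41430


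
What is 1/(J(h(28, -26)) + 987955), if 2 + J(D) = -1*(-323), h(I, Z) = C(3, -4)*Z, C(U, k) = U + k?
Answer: 1/988276 ≈ 1.0119e-6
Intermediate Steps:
h(I, Z) = -Z (h(I, Z) = (3 - 4)*Z = -Z)
J(D) = 321 (J(D) = -2 - 1*(-323) = -2 + 323 = 321)
1/(J(h(28, -26)) + 987955) = 1/(321 + 987955) = 1/988276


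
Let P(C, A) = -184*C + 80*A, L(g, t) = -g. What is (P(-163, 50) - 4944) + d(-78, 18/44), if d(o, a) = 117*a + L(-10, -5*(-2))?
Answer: 640329/22 ≈ 29106.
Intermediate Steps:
d(o, a) = 10 + 117*a (d(o, a) = 117*a - 1*(-10) = 117*a + 10 = 10 + 117*a)
(P(-163, 50) - 4944) + d(-78, 18/44) = ((-184*(-163) + 80*50) - 4944) + (10 + 117*(18/44)) = ((29992 + 4000) - 4944) + (10 + 117*(18*(1/44))) = (33992 - 4944) + (10 + 117*(9/22)) = 29048 + (10 + 1053/22) = 29048 + 1273/22 = 640329/22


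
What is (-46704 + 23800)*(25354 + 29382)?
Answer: -1253673344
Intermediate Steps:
(-46704 + 23800)*(25354 + 29382) = -22904*54736 = -1253673344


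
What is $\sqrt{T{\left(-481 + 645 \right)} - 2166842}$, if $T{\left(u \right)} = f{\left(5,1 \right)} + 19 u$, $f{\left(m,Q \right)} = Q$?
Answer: $5 i \sqrt{86549} \approx 1471.0 i$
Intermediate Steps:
$T{\left(u \right)} = 1 + 19 u$
$\sqrt{T{\left(-481 + 645 \right)} - 2166842} = \sqrt{\left(1 + 19 \left(-481 + 645\right)\right) - 2166842} = \sqrt{\left(1 + 19 \cdot 164\right) - 2166842} = \sqrt{\left(1 + 3116\right) - 2166842} = \sqrt{3117 - 2166842} = \sqrt{-2163725} = 5 i \sqrt{86549}$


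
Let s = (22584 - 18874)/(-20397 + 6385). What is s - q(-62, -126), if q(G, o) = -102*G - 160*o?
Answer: -185548759/7006 ≈ -26484.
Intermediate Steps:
q(G, o) = -160*o - 102*G
s = -1855/7006 (s = 3710/(-14012) = 3710*(-1/14012) = -1855/7006 ≈ -0.26477)
s - q(-62, -126) = -1855/7006 - (-160*(-126) - 102*(-62)) = -1855/7006 - (20160 + 6324) = -1855/7006 - 1*26484 = -1855/7006 - 26484 = -185548759/7006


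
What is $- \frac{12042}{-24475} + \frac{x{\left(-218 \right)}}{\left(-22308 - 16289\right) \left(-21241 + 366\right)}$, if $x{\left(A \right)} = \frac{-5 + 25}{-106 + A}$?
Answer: $\frac{6287147695019}{12778437125025} \approx 0.49201$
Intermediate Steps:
$x{\left(A \right)} = \frac{20}{-106 + A}$
$- \frac{12042}{-24475} + \frac{x{\left(-218 \right)}}{\left(-22308 - 16289\right) \left(-21241 + 366\right)} = - \frac{12042}{-24475} + \frac{20 \frac{1}{-106 - 218}}{\left(-22308 - 16289\right) \left(-21241 + 366\right)} = \left(-12042\right) \left(- \frac{1}{24475}\right) + \frac{20 \frac{1}{-324}}{\left(-38597\right) \left(-20875\right)} = \frac{12042}{24475} + \frac{20 \left(- \frac{1}{324}\right)}{805712375} = \frac{12042}{24475} - \frac{1}{13052540475} = \frac{6287147695019}{12778437125025}$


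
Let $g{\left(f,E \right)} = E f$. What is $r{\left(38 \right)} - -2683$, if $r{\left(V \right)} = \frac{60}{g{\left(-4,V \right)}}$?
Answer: $\frac{101939}{38} \approx 2682.6$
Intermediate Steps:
$r{\left(V \right)} = - \frac{15}{V}$ ($r{\left(V \right)} = \frac{60}{V \left(-4\right)} = \frac{60}{\left(-4\right) V} = 60 \left(- \frac{1}{4 V}\right) = - \frac{15}{V}$)
$r{\left(38 \right)} - -2683 = - \frac{15}{38} - -2683 = \left(-15\right) \frac{1}{38} + 2683 = - \frac{15}{38} + 2683 = \frac{101939}{38}$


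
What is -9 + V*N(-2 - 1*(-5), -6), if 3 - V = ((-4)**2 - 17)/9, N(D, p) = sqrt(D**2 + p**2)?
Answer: -9 + 28*sqrt(5)/3 ≈ 11.870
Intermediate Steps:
V = 28/9 (V = 3 - ((-4)**2 - 17)/9 = 3 - (16 - 17)/9 = 3 - (-1)/9 = 3 - 1*(-1/9) = 3 + 1/9 = 28/9 ≈ 3.1111)
-9 + V*N(-2 - 1*(-5), -6) = -9 + 28*sqrt((-2 - 1*(-5))**2 + (-6)**2)/9 = -9 + 28*sqrt((-2 + 5)**2 + 36)/9 = -9 + 28*sqrt(3**2 + 36)/9 = -9 + 28*sqrt(9 + 36)/9 = -9 + 28*sqrt(45)/9 = -9 + 28*(3*sqrt(5))/9 = -9 + 28*sqrt(5)/3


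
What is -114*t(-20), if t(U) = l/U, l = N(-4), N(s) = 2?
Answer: 57/5 ≈ 11.400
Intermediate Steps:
l = 2
t(U) = 2/U
-114*t(-20) = -228/(-20) = -228*(-1)/20 = -114*(-⅒) = 57/5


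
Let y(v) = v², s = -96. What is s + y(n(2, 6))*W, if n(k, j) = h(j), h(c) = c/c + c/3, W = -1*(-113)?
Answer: 921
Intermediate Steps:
W = 113
h(c) = 1 + c/3 (h(c) = 1 + c*(⅓) = 1 + c/3)
n(k, j) = 1 + j/3
s + y(n(2, 6))*W = -96 + (1 + (⅓)*6)²*113 = -96 + (1 + 2)²*113 = -96 + 3²*113 = -96 + 9*113 = -96 + 1017 = 921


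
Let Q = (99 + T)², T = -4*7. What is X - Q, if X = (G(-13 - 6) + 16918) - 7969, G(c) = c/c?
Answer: 3909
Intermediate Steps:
T = -28
G(c) = 1
X = 8950 (X = (1 + 16918) - 7969 = 16919 - 7969 = 8950)
Q = 5041 (Q = (99 - 28)² = 71² = 5041)
X - Q = 8950 - 1*5041 = 8950 - 5041 = 3909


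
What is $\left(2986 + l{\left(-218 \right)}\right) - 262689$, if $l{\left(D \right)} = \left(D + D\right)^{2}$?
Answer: $-69607$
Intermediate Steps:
$l{\left(D \right)} = 4 D^{2}$ ($l{\left(D \right)} = \left(2 D\right)^{2} = 4 D^{2}$)
$\left(2986 + l{\left(-218 \right)}\right) - 262689 = \left(2986 + 4 \left(-218\right)^{2}\right) - 262689 = \left(2986 + 4 \cdot 47524\right) - 262689 = \left(2986 + 190096\right) - 262689 = 193082 - 262689 = -69607$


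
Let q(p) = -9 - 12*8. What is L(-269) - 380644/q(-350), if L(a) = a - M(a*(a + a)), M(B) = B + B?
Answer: -30039221/105 ≈ -2.8609e+5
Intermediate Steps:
M(B) = 2*B
q(p) = -105 (q(p) = -9 - 96 = -105)
L(a) = a - 4*a² (L(a) = a - 2*a*(a + a) = a - 2*a*(2*a) = a - 2*2*a² = a - 4*a²)
L(-269) - 380644/q(-350) = -269*(1 - 4*(-269)) - 380644/(-105) = -269*(1 + 1076) - 380644*(-1/105) = -269*1077 + 380644/105 = -289713 + 380644/105 = -30039221/105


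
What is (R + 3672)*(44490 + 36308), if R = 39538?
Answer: 3491281580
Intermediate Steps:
(R + 3672)*(44490 + 36308) = (39538 + 3672)*(44490 + 36308) = 43210*80798 = 3491281580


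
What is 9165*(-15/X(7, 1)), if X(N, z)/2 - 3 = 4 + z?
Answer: -137475/16 ≈ -8592.2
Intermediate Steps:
X(N, z) = 14 + 2*z (X(N, z) = 6 + 2*(4 + z) = 6 + (8 + 2*z) = 14 + 2*z)
9165*(-15/X(7, 1)) = 9165*(-15/(14 + 2*1)) = 9165*(-15/(14 + 2)) = 9165*(-15/16) = -137475/16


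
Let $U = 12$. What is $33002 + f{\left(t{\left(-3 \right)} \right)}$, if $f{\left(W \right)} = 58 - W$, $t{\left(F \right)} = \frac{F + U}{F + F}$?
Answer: $\frac{66123}{2} \approx 33062.0$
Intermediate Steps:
$t{\left(F \right)} = \frac{12 + F}{2 F}$ ($t{\left(F \right)} = \frac{F + 12}{F + F} = \frac{12 + F}{2 F}$)
$33002 + f{\left(t{\left(-3 \right)} \right)} = 33002 + \left(58 - \frac{12 - 3}{2 \left(-3\right)}\right) = 33002 + \left(58 - \frac{1}{2} \left(- \frac{1}{3}\right) 9\right) = 33002 + \left(58 - - \frac{3}{2}\right) = 33002 + \left(58 + \frac{3}{2}\right) = 33002 + \frac{119}{2} = \frac{66123}{2}$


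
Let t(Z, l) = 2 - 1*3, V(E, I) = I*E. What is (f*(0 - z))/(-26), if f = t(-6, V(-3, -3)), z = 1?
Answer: -1/26 ≈ -0.038462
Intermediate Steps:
V(E, I) = E*I
t(Z, l) = -1 (t(Z, l) = 2 - 3 = -1)
f = -1
(f*(0 - z))/(-26) = -(0 - 1*1)/(-26) = -(0 - 1)*(-1/26) = -1*(-1)*(-1/26) = 1*(-1/26) = -1/26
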